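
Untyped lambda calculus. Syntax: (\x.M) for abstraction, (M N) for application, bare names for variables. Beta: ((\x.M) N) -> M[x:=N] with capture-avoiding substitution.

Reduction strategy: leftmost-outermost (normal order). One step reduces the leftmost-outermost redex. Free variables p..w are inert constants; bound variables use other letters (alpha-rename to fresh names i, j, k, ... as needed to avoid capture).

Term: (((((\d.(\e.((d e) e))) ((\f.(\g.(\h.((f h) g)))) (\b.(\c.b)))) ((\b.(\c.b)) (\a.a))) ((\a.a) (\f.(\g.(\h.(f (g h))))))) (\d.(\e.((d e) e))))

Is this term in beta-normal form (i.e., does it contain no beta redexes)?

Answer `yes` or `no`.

Term: (((((\d.(\e.((d e) e))) ((\f.(\g.(\h.((f h) g)))) (\b.(\c.b)))) ((\b.(\c.b)) (\a.a))) ((\a.a) (\f.(\g.(\h.(f (g h))))))) (\d.(\e.((d e) e))))
Found 4 beta redex(es).

Answer: no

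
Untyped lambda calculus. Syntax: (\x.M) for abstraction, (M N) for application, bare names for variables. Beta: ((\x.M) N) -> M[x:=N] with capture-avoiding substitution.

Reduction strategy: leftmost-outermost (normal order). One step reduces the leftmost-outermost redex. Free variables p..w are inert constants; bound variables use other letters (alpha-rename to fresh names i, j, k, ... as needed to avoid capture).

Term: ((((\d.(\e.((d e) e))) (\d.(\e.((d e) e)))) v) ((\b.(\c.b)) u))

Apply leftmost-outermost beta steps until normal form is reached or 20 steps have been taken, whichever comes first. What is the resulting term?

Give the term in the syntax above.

Step 0: ((((\d.(\e.((d e) e))) (\d.(\e.((d e) e)))) v) ((\b.(\c.b)) u))
Step 1: (((\e.(((\d.(\e.((d e) e))) e) e)) v) ((\b.(\c.b)) u))
Step 2: ((((\d.(\e.((d e) e))) v) v) ((\b.(\c.b)) u))
Step 3: (((\e.((v e) e)) v) ((\b.(\c.b)) u))
Step 4: (((v v) v) ((\b.(\c.b)) u))
Step 5: (((v v) v) (\c.u))

Answer: (((v v) v) (\c.u))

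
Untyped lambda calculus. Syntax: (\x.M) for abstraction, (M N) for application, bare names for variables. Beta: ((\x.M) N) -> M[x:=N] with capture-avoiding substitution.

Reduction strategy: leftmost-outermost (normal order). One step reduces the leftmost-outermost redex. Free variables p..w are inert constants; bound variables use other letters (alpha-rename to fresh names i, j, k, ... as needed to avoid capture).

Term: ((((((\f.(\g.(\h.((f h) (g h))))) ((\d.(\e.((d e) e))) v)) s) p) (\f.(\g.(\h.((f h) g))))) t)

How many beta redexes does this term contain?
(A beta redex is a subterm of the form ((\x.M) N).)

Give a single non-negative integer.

Term: ((((((\f.(\g.(\h.((f h) (g h))))) ((\d.(\e.((d e) e))) v)) s) p) (\f.(\g.(\h.((f h) g))))) t)
  Redex: ((\f.(\g.(\h.((f h) (g h))))) ((\d.(\e.((d e) e))) v))
  Redex: ((\d.(\e.((d e) e))) v)
Total redexes: 2

Answer: 2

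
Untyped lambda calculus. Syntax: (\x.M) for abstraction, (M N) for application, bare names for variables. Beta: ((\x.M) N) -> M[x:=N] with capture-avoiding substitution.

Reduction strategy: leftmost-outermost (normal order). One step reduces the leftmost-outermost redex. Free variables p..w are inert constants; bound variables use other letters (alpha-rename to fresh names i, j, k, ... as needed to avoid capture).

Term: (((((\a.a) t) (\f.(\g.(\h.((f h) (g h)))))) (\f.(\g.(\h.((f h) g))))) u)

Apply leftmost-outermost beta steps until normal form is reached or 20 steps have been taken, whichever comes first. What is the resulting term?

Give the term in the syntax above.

Answer: (((t (\f.(\g.(\h.((f h) (g h)))))) (\f.(\g.(\h.((f h) g))))) u)

Derivation:
Step 0: (((((\a.a) t) (\f.(\g.(\h.((f h) (g h)))))) (\f.(\g.(\h.((f h) g))))) u)
Step 1: (((t (\f.(\g.(\h.((f h) (g h)))))) (\f.(\g.(\h.((f h) g))))) u)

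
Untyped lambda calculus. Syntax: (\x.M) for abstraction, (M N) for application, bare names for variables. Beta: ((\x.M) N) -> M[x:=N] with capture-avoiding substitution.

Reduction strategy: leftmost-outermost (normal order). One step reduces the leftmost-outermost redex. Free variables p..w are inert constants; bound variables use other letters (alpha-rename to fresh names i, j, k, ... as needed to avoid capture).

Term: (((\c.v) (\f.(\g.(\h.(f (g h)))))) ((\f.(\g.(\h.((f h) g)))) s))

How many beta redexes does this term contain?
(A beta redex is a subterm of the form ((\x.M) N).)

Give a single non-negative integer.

Term: (((\c.v) (\f.(\g.(\h.(f (g h)))))) ((\f.(\g.(\h.((f h) g)))) s))
  Redex: ((\c.v) (\f.(\g.(\h.(f (g h))))))
  Redex: ((\f.(\g.(\h.((f h) g)))) s)
Total redexes: 2

Answer: 2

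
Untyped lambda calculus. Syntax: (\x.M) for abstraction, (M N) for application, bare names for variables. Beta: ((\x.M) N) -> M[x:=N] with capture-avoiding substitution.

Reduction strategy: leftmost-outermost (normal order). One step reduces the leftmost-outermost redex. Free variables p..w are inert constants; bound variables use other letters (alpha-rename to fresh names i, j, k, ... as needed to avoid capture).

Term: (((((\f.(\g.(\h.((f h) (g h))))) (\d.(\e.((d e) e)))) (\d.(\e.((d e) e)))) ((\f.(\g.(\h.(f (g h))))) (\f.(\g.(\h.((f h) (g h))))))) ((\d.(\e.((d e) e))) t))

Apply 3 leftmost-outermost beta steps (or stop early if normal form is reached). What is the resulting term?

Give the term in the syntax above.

Answer: ((((\d.(\e.((d e) e))) ((\f.(\g.(\h.(f (g h))))) (\f.(\g.(\h.((f h) (g h))))))) ((\d.(\e.((d e) e))) ((\f.(\g.(\h.(f (g h))))) (\f.(\g.(\h.((f h) (g h)))))))) ((\d.(\e.((d e) e))) t))

Derivation:
Step 0: (((((\f.(\g.(\h.((f h) (g h))))) (\d.(\e.((d e) e)))) (\d.(\e.((d e) e)))) ((\f.(\g.(\h.(f (g h))))) (\f.(\g.(\h.((f h) (g h))))))) ((\d.(\e.((d e) e))) t))
Step 1: ((((\g.(\h.(((\d.(\e.((d e) e))) h) (g h)))) (\d.(\e.((d e) e)))) ((\f.(\g.(\h.(f (g h))))) (\f.(\g.(\h.((f h) (g h))))))) ((\d.(\e.((d e) e))) t))
Step 2: (((\h.(((\d.(\e.((d e) e))) h) ((\d.(\e.((d e) e))) h))) ((\f.(\g.(\h.(f (g h))))) (\f.(\g.(\h.((f h) (g h))))))) ((\d.(\e.((d e) e))) t))
Step 3: ((((\d.(\e.((d e) e))) ((\f.(\g.(\h.(f (g h))))) (\f.(\g.(\h.((f h) (g h))))))) ((\d.(\e.((d e) e))) ((\f.(\g.(\h.(f (g h))))) (\f.(\g.(\h.((f h) (g h)))))))) ((\d.(\e.((d e) e))) t))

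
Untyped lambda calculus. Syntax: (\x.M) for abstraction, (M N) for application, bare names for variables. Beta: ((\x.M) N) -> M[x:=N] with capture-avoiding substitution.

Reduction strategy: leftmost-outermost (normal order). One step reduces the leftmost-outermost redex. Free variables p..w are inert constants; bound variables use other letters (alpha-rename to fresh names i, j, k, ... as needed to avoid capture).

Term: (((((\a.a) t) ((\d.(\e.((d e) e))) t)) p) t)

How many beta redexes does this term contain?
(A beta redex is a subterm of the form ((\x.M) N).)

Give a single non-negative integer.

Answer: 2

Derivation:
Term: (((((\a.a) t) ((\d.(\e.((d e) e))) t)) p) t)
  Redex: ((\a.a) t)
  Redex: ((\d.(\e.((d e) e))) t)
Total redexes: 2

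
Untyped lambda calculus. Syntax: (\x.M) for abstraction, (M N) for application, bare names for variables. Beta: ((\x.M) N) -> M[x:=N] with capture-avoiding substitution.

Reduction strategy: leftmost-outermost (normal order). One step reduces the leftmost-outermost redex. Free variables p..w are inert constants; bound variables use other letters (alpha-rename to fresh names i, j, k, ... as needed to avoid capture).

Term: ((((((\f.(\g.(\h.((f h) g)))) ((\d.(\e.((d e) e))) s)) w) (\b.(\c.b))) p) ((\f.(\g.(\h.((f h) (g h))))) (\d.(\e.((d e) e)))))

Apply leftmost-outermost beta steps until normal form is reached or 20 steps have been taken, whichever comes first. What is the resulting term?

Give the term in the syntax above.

Answer: (((((s (\b.(\c.b))) (\b.(\c.b))) w) p) (\g.(\h.((h (g h)) (g h)))))

Derivation:
Step 0: ((((((\f.(\g.(\h.((f h) g)))) ((\d.(\e.((d e) e))) s)) w) (\b.(\c.b))) p) ((\f.(\g.(\h.((f h) (g h))))) (\d.(\e.((d e) e)))))
Step 1: (((((\g.(\h.((((\d.(\e.((d e) e))) s) h) g))) w) (\b.(\c.b))) p) ((\f.(\g.(\h.((f h) (g h))))) (\d.(\e.((d e) e)))))
Step 2: ((((\h.((((\d.(\e.((d e) e))) s) h) w)) (\b.(\c.b))) p) ((\f.(\g.(\h.((f h) (g h))))) (\d.(\e.((d e) e)))))
Step 3: ((((((\d.(\e.((d e) e))) s) (\b.(\c.b))) w) p) ((\f.(\g.(\h.((f h) (g h))))) (\d.(\e.((d e) e)))))
Step 4: (((((\e.((s e) e)) (\b.(\c.b))) w) p) ((\f.(\g.(\h.((f h) (g h))))) (\d.(\e.((d e) e)))))
Step 5: (((((s (\b.(\c.b))) (\b.(\c.b))) w) p) ((\f.(\g.(\h.((f h) (g h))))) (\d.(\e.((d e) e)))))
Step 6: (((((s (\b.(\c.b))) (\b.(\c.b))) w) p) (\g.(\h.(((\d.(\e.((d e) e))) h) (g h)))))
Step 7: (((((s (\b.(\c.b))) (\b.(\c.b))) w) p) (\g.(\h.((\e.((h e) e)) (g h)))))
Step 8: (((((s (\b.(\c.b))) (\b.(\c.b))) w) p) (\g.(\h.((h (g h)) (g h)))))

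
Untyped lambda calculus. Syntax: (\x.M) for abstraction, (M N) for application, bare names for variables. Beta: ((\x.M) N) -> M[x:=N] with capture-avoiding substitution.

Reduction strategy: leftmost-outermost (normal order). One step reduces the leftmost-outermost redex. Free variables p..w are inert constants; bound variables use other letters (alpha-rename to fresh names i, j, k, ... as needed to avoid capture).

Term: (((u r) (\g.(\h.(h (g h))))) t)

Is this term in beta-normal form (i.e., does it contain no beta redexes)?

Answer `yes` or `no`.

Answer: yes

Derivation:
Term: (((u r) (\g.(\h.(h (g h))))) t)
No beta redexes found.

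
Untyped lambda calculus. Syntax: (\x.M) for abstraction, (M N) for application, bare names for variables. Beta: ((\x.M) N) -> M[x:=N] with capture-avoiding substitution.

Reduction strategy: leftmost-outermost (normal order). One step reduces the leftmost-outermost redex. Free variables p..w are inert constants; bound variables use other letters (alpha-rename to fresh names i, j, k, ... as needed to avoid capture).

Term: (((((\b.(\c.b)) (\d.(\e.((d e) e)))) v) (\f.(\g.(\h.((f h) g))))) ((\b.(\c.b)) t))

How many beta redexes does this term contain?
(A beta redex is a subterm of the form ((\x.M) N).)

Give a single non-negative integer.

Answer: 2

Derivation:
Term: (((((\b.(\c.b)) (\d.(\e.((d e) e)))) v) (\f.(\g.(\h.((f h) g))))) ((\b.(\c.b)) t))
  Redex: ((\b.(\c.b)) (\d.(\e.((d e) e))))
  Redex: ((\b.(\c.b)) t)
Total redexes: 2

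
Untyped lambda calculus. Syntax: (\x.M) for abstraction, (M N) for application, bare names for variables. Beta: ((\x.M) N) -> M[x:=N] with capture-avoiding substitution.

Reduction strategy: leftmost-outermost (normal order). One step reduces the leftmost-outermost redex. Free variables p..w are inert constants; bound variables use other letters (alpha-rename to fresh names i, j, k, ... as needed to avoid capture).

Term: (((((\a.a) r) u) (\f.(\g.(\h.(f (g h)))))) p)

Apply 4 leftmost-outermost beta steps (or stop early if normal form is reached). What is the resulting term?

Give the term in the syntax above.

Answer: (((r u) (\f.(\g.(\h.(f (g h)))))) p)

Derivation:
Step 0: (((((\a.a) r) u) (\f.(\g.(\h.(f (g h)))))) p)
Step 1: (((r u) (\f.(\g.(\h.(f (g h)))))) p)
Step 2: (normal form reached)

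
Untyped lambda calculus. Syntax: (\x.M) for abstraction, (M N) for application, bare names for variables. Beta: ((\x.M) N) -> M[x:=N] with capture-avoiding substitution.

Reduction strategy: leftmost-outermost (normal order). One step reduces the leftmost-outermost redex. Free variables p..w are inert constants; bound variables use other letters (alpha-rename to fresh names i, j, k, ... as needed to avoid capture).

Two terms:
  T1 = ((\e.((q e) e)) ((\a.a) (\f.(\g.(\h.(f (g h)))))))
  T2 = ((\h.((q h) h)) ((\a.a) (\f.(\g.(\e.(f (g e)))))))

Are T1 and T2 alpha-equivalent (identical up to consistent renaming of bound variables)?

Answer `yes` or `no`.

Term 1: ((\e.((q e) e)) ((\a.a) (\f.(\g.(\h.(f (g h)))))))
Term 2: ((\h.((q h) h)) ((\a.a) (\f.(\g.(\e.(f (g e)))))))
Alpha-equivalence: compare structure up to binder renaming.
Result: True

Answer: yes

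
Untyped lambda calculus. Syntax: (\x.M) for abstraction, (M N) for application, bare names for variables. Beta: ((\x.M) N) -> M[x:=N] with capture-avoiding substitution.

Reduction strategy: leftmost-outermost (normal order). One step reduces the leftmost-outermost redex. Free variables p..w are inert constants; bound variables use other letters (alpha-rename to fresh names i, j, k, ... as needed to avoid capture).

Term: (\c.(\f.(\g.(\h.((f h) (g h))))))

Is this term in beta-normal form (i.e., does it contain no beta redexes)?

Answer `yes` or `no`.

Term: (\c.(\f.(\g.(\h.((f h) (g h))))))
No beta redexes found.

Answer: yes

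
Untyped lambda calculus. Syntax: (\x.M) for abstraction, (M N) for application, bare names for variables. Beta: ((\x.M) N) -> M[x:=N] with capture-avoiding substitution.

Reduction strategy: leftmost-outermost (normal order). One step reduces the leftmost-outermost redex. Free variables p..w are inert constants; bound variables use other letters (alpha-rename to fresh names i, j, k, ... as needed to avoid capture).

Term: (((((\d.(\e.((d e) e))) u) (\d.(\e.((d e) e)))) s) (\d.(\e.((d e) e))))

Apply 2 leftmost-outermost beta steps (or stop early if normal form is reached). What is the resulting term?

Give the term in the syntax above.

Answer: ((((u (\d.(\e.((d e) e)))) (\d.(\e.((d e) e)))) s) (\d.(\e.((d e) e))))

Derivation:
Step 0: (((((\d.(\e.((d e) e))) u) (\d.(\e.((d e) e)))) s) (\d.(\e.((d e) e))))
Step 1: ((((\e.((u e) e)) (\d.(\e.((d e) e)))) s) (\d.(\e.((d e) e))))
Step 2: ((((u (\d.(\e.((d e) e)))) (\d.(\e.((d e) e)))) s) (\d.(\e.((d e) e))))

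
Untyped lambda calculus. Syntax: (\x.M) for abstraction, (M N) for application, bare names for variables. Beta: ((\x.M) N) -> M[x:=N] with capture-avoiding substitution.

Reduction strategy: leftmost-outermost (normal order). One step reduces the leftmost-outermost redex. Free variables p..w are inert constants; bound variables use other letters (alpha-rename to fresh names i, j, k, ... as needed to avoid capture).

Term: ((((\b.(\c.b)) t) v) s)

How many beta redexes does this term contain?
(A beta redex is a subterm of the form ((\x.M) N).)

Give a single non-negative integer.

Term: ((((\b.(\c.b)) t) v) s)
  Redex: ((\b.(\c.b)) t)
Total redexes: 1

Answer: 1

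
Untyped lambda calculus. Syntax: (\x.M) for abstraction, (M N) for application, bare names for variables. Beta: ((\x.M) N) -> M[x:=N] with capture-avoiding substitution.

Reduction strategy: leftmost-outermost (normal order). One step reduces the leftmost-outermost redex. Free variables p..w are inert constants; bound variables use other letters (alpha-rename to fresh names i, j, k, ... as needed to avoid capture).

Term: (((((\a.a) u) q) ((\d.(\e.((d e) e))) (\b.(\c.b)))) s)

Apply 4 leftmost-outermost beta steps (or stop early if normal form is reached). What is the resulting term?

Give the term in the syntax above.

Answer: (((u q) (\e.e)) s)

Derivation:
Step 0: (((((\a.a) u) q) ((\d.(\e.((d e) e))) (\b.(\c.b)))) s)
Step 1: (((u q) ((\d.(\e.((d e) e))) (\b.(\c.b)))) s)
Step 2: (((u q) (\e.(((\b.(\c.b)) e) e))) s)
Step 3: (((u q) (\e.((\c.e) e))) s)
Step 4: (((u q) (\e.e)) s)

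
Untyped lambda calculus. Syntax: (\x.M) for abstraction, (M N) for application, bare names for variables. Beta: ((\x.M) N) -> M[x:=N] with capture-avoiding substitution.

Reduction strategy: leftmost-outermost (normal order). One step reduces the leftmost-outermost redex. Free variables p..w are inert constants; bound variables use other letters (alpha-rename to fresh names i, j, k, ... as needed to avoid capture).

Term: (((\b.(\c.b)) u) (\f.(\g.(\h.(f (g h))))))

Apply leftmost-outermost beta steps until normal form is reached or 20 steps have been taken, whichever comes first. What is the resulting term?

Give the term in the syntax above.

Step 0: (((\b.(\c.b)) u) (\f.(\g.(\h.(f (g h))))))
Step 1: ((\c.u) (\f.(\g.(\h.(f (g h))))))
Step 2: u

Answer: u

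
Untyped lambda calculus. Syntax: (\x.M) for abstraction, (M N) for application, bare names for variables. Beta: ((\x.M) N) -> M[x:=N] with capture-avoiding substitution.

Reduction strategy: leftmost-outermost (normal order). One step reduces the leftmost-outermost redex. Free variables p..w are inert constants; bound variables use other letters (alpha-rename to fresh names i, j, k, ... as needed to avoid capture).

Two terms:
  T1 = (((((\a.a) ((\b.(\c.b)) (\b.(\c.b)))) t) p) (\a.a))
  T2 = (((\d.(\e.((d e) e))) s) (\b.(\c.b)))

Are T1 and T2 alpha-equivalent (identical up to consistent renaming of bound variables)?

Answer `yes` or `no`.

Answer: no

Derivation:
Term 1: (((((\a.a) ((\b.(\c.b)) (\b.(\c.b)))) t) p) (\a.a))
Term 2: (((\d.(\e.((d e) e))) s) (\b.(\c.b)))
Alpha-equivalence: compare structure up to binder renaming.
Result: False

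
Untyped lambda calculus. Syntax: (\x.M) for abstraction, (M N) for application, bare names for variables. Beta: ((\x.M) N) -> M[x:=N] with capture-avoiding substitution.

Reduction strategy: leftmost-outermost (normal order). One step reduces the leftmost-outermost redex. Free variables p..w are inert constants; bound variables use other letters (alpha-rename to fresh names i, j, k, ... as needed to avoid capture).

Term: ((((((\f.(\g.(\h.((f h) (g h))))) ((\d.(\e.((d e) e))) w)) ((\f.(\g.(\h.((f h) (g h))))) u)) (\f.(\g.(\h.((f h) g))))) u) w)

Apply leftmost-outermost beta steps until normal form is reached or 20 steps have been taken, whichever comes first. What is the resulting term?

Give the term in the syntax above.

Step 0: ((((((\f.(\g.(\h.((f h) (g h))))) ((\d.(\e.((d e) e))) w)) ((\f.(\g.(\h.((f h) (g h))))) u)) (\f.(\g.(\h.((f h) g))))) u) w)
Step 1: (((((\g.(\h.((((\d.(\e.((d e) e))) w) h) (g h)))) ((\f.(\g.(\h.((f h) (g h))))) u)) (\f.(\g.(\h.((f h) g))))) u) w)
Step 2: ((((\h.((((\d.(\e.((d e) e))) w) h) (((\f.(\g.(\h.((f h) (g h))))) u) h))) (\f.(\g.(\h.((f h) g))))) u) w)
Step 3: ((((((\d.(\e.((d e) e))) w) (\f.(\g.(\h.((f h) g))))) (((\f.(\g.(\h.((f h) (g h))))) u) (\f.(\g.(\h.((f h) g)))))) u) w)
Step 4: (((((\e.((w e) e)) (\f.(\g.(\h.((f h) g))))) (((\f.(\g.(\h.((f h) (g h))))) u) (\f.(\g.(\h.((f h) g)))))) u) w)
Step 5: (((((w (\f.(\g.(\h.((f h) g))))) (\f.(\g.(\h.((f h) g))))) (((\f.(\g.(\h.((f h) (g h))))) u) (\f.(\g.(\h.((f h) g)))))) u) w)
Step 6: (((((w (\f.(\g.(\h.((f h) g))))) (\f.(\g.(\h.((f h) g))))) ((\g.(\h.((u h) (g h)))) (\f.(\g.(\h.((f h) g)))))) u) w)
Step 7: (((((w (\f.(\g.(\h.((f h) g))))) (\f.(\g.(\h.((f h) g))))) (\h.((u h) ((\f.(\g.(\h.((f h) g)))) h)))) u) w)
Step 8: (((((w (\f.(\g.(\h.((f h) g))))) (\f.(\g.(\h.((f h) g))))) (\h.((u h) (\g.(\i.((h i) g)))))) u) w)

Answer: (((((w (\f.(\g.(\h.((f h) g))))) (\f.(\g.(\h.((f h) g))))) (\h.((u h) (\g.(\i.((h i) g)))))) u) w)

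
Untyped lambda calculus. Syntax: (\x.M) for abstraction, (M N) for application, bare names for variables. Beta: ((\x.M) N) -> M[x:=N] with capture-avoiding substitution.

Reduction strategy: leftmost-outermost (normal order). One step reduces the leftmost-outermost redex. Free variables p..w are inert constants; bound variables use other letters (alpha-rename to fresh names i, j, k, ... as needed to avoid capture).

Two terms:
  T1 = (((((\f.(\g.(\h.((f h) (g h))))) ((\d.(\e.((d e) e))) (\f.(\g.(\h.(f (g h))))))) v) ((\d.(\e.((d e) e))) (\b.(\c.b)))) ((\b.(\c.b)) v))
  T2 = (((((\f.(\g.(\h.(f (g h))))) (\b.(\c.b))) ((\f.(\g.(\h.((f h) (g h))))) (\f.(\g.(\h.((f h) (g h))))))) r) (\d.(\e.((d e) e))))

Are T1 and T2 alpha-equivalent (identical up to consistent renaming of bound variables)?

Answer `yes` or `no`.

Term 1: (((((\f.(\g.(\h.((f h) (g h))))) ((\d.(\e.((d e) e))) (\f.(\g.(\h.(f (g h))))))) v) ((\d.(\e.((d e) e))) (\b.(\c.b)))) ((\b.(\c.b)) v))
Term 2: (((((\f.(\g.(\h.(f (g h))))) (\b.(\c.b))) ((\f.(\g.(\h.((f h) (g h))))) (\f.(\g.(\h.((f h) (g h))))))) r) (\d.(\e.((d e) e))))
Alpha-equivalence: compare structure up to binder renaming.
Result: False

Answer: no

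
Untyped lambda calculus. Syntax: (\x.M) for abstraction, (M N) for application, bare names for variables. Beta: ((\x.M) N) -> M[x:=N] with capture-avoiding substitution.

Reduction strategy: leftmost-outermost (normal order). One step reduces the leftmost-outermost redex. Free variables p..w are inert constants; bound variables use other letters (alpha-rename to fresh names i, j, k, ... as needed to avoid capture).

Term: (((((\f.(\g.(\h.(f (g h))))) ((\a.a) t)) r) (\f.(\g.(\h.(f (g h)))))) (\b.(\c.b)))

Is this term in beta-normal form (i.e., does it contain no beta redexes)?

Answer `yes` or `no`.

Term: (((((\f.(\g.(\h.(f (g h))))) ((\a.a) t)) r) (\f.(\g.(\h.(f (g h)))))) (\b.(\c.b)))
Found 2 beta redex(es).

Answer: no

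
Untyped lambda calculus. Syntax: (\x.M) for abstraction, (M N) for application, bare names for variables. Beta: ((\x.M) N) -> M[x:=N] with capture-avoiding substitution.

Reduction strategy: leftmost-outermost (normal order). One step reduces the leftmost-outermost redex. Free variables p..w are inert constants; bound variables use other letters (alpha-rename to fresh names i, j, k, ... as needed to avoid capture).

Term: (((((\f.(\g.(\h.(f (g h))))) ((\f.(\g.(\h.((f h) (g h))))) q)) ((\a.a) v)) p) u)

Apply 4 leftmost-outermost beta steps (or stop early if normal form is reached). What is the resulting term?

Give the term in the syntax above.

Step 0: (((((\f.(\g.(\h.(f (g h))))) ((\f.(\g.(\h.((f h) (g h))))) q)) ((\a.a) v)) p) u)
Step 1: ((((\g.(\h.(((\f.(\g.(\h.((f h) (g h))))) q) (g h)))) ((\a.a) v)) p) u)
Step 2: (((\h.(((\f.(\g.(\h.((f h) (g h))))) q) (((\a.a) v) h))) p) u)
Step 3: ((((\f.(\g.(\h.((f h) (g h))))) q) (((\a.a) v) p)) u)
Step 4: (((\g.(\h.((q h) (g h)))) (((\a.a) v) p)) u)

Answer: (((\g.(\h.((q h) (g h)))) (((\a.a) v) p)) u)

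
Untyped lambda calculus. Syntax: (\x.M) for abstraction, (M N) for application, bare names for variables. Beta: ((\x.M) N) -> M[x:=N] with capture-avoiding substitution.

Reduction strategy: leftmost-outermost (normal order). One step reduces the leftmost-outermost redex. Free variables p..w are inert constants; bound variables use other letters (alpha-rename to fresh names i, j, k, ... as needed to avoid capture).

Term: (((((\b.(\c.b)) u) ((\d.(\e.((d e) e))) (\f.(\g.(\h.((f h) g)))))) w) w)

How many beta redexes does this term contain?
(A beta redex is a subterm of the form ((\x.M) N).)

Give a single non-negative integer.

Answer: 2

Derivation:
Term: (((((\b.(\c.b)) u) ((\d.(\e.((d e) e))) (\f.(\g.(\h.((f h) g)))))) w) w)
  Redex: ((\b.(\c.b)) u)
  Redex: ((\d.(\e.((d e) e))) (\f.(\g.(\h.((f h) g)))))
Total redexes: 2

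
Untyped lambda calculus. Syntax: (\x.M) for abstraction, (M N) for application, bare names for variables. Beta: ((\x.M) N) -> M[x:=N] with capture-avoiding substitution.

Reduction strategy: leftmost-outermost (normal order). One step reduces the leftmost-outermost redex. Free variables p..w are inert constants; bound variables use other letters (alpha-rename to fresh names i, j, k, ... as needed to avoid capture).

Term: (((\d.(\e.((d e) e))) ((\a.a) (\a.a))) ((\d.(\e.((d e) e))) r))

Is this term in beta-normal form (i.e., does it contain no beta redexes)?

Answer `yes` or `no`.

Term: (((\d.(\e.((d e) e))) ((\a.a) (\a.a))) ((\d.(\e.((d e) e))) r))
Found 3 beta redex(es).

Answer: no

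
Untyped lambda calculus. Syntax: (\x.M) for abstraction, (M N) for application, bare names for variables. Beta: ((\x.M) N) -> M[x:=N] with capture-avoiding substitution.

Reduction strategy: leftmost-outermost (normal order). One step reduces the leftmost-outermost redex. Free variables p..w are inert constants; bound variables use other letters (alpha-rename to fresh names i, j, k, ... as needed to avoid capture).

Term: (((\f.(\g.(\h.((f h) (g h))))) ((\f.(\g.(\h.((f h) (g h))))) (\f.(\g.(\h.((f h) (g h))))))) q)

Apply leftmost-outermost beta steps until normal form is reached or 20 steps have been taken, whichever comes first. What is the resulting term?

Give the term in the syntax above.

Answer: (\h.(\i.(((q h) i) ((h (q h)) i))))

Derivation:
Step 0: (((\f.(\g.(\h.((f h) (g h))))) ((\f.(\g.(\h.((f h) (g h))))) (\f.(\g.(\h.((f h) (g h))))))) q)
Step 1: ((\g.(\h.((((\f.(\g.(\h.((f h) (g h))))) (\f.(\g.(\h.((f h) (g h)))))) h) (g h)))) q)
Step 2: (\h.((((\f.(\g.(\h.((f h) (g h))))) (\f.(\g.(\h.((f h) (g h)))))) h) (q h)))
Step 3: (\h.(((\g.(\h.(((\f.(\g.(\h.((f h) (g h))))) h) (g h)))) h) (q h)))
Step 4: (\h.((\i.(((\f.(\g.(\h.((f h) (g h))))) i) (h i))) (q h)))
Step 5: (\h.(((\f.(\g.(\h.((f h) (g h))))) (q h)) (h (q h))))
Step 6: (\h.((\g.(\i.(((q h) i) (g i)))) (h (q h))))
Step 7: (\h.(\i.(((q h) i) ((h (q h)) i))))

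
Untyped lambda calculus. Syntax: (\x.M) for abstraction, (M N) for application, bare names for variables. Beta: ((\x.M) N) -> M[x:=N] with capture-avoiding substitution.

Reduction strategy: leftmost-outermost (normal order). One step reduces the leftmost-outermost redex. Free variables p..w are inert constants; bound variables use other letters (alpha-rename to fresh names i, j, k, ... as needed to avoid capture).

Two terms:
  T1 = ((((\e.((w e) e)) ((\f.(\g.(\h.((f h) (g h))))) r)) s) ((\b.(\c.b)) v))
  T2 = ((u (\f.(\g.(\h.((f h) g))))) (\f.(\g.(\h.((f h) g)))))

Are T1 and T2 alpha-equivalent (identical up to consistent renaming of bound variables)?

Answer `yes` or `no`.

Answer: no

Derivation:
Term 1: ((((\e.((w e) e)) ((\f.(\g.(\h.((f h) (g h))))) r)) s) ((\b.(\c.b)) v))
Term 2: ((u (\f.(\g.(\h.((f h) g))))) (\f.(\g.(\h.((f h) g)))))
Alpha-equivalence: compare structure up to binder renaming.
Result: False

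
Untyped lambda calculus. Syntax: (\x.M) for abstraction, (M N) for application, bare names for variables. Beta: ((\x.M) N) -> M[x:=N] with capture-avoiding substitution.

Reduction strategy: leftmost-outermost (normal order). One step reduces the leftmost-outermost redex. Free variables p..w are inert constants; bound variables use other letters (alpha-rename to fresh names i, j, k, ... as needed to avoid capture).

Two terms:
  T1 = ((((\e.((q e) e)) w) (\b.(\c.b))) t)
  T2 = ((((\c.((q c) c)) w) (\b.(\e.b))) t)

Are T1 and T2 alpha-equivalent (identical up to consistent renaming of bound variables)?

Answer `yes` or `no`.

Term 1: ((((\e.((q e) e)) w) (\b.(\c.b))) t)
Term 2: ((((\c.((q c) c)) w) (\b.(\e.b))) t)
Alpha-equivalence: compare structure up to binder renaming.
Result: True

Answer: yes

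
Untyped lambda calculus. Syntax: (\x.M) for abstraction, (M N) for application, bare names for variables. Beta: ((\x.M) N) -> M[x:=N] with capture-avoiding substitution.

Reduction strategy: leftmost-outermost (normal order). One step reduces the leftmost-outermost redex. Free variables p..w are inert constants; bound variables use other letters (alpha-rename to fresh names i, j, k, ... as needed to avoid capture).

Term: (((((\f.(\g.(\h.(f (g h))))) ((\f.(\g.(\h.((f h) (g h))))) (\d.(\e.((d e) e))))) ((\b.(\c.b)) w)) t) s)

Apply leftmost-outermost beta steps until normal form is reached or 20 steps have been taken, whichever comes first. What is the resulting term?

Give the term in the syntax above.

Step 0: (((((\f.(\g.(\h.(f (g h))))) ((\f.(\g.(\h.((f h) (g h))))) (\d.(\e.((d e) e))))) ((\b.(\c.b)) w)) t) s)
Step 1: ((((\g.(\h.(((\f.(\g.(\h.((f h) (g h))))) (\d.(\e.((d e) e)))) (g h)))) ((\b.(\c.b)) w)) t) s)
Step 2: (((\h.(((\f.(\g.(\h.((f h) (g h))))) (\d.(\e.((d e) e)))) (((\b.(\c.b)) w) h))) t) s)
Step 3: ((((\f.(\g.(\h.((f h) (g h))))) (\d.(\e.((d e) e)))) (((\b.(\c.b)) w) t)) s)
Step 4: (((\g.(\h.(((\d.(\e.((d e) e))) h) (g h)))) (((\b.(\c.b)) w) t)) s)
Step 5: ((\h.(((\d.(\e.((d e) e))) h) ((((\b.(\c.b)) w) t) h))) s)
Step 6: (((\d.(\e.((d e) e))) s) ((((\b.(\c.b)) w) t) s))
Step 7: ((\e.((s e) e)) ((((\b.(\c.b)) w) t) s))
Step 8: ((s ((((\b.(\c.b)) w) t) s)) ((((\b.(\c.b)) w) t) s))
Step 9: ((s (((\c.w) t) s)) ((((\b.(\c.b)) w) t) s))
Step 10: ((s (w s)) ((((\b.(\c.b)) w) t) s))
Step 11: ((s (w s)) (((\c.w) t) s))
Step 12: ((s (w s)) (w s))

Answer: ((s (w s)) (w s))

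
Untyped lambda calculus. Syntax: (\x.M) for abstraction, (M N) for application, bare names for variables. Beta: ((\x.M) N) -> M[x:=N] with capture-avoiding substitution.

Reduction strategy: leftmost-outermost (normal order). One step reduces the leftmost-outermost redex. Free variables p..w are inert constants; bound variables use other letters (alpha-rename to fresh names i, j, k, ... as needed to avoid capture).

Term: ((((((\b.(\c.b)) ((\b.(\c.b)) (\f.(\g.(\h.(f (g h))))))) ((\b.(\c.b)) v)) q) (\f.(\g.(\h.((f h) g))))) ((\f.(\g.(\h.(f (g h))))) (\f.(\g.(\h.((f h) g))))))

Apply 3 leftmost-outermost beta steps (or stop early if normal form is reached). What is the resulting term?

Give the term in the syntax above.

Step 0: ((((((\b.(\c.b)) ((\b.(\c.b)) (\f.(\g.(\h.(f (g h))))))) ((\b.(\c.b)) v)) q) (\f.(\g.(\h.((f h) g))))) ((\f.(\g.(\h.(f (g h))))) (\f.(\g.(\h.((f h) g))))))
Step 1: (((((\c.((\b.(\c.b)) (\f.(\g.(\h.(f (g h))))))) ((\b.(\c.b)) v)) q) (\f.(\g.(\h.((f h) g))))) ((\f.(\g.(\h.(f (g h))))) (\f.(\g.(\h.((f h) g))))))
Step 2: (((((\b.(\c.b)) (\f.(\g.(\h.(f (g h)))))) q) (\f.(\g.(\h.((f h) g))))) ((\f.(\g.(\h.(f (g h))))) (\f.(\g.(\h.((f h) g))))))
Step 3: ((((\c.(\f.(\g.(\h.(f (g h)))))) q) (\f.(\g.(\h.((f h) g))))) ((\f.(\g.(\h.(f (g h))))) (\f.(\g.(\h.((f h) g))))))

Answer: ((((\c.(\f.(\g.(\h.(f (g h)))))) q) (\f.(\g.(\h.((f h) g))))) ((\f.(\g.(\h.(f (g h))))) (\f.(\g.(\h.((f h) g))))))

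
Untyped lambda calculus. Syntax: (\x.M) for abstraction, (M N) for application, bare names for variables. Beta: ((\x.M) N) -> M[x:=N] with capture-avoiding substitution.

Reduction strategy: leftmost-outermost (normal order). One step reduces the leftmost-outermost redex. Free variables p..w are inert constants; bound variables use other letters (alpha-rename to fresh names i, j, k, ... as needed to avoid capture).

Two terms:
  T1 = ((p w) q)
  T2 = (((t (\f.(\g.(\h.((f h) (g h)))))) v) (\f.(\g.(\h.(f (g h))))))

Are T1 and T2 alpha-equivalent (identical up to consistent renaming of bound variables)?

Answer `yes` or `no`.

Answer: no

Derivation:
Term 1: ((p w) q)
Term 2: (((t (\f.(\g.(\h.((f h) (g h)))))) v) (\f.(\g.(\h.(f (g h))))))
Alpha-equivalence: compare structure up to binder renaming.
Result: False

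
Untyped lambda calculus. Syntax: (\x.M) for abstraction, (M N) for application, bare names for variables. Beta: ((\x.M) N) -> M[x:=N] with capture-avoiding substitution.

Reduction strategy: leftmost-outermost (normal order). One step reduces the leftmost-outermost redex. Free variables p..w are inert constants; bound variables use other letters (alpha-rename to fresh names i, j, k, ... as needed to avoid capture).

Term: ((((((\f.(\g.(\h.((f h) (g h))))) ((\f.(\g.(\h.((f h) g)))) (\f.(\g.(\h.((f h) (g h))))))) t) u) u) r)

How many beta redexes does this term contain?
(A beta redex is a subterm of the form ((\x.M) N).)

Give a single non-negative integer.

Answer: 2

Derivation:
Term: ((((((\f.(\g.(\h.((f h) (g h))))) ((\f.(\g.(\h.((f h) g)))) (\f.(\g.(\h.((f h) (g h))))))) t) u) u) r)
  Redex: ((\f.(\g.(\h.((f h) (g h))))) ((\f.(\g.(\h.((f h) g)))) (\f.(\g.(\h.((f h) (g h)))))))
  Redex: ((\f.(\g.(\h.((f h) g)))) (\f.(\g.(\h.((f h) (g h))))))
Total redexes: 2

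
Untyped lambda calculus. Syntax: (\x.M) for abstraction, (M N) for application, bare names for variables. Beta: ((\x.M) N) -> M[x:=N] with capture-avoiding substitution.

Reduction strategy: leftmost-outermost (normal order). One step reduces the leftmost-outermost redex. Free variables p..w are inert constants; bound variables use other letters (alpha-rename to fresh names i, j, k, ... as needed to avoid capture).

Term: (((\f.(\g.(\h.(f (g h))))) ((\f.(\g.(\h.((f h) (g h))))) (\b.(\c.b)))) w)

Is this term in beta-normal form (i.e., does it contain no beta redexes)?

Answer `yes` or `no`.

Term: (((\f.(\g.(\h.(f (g h))))) ((\f.(\g.(\h.((f h) (g h))))) (\b.(\c.b)))) w)
Found 2 beta redex(es).

Answer: no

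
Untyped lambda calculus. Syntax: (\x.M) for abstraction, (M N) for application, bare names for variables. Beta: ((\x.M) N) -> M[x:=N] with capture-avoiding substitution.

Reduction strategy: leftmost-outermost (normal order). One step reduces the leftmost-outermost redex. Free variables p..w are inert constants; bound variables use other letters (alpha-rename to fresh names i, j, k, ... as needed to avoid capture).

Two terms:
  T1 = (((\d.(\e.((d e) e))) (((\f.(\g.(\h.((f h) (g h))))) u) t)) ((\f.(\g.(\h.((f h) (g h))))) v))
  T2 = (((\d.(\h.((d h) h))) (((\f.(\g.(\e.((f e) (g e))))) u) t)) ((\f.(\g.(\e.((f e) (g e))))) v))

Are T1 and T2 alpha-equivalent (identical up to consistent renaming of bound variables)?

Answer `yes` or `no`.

Term 1: (((\d.(\e.((d e) e))) (((\f.(\g.(\h.((f h) (g h))))) u) t)) ((\f.(\g.(\h.((f h) (g h))))) v))
Term 2: (((\d.(\h.((d h) h))) (((\f.(\g.(\e.((f e) (g e))))) u) t)) ((\f.(\g.(\e.((f e) (g e))))) v))
Alpha-equivalence: compare structure up to binder renaming.
Result: True

Answer: yes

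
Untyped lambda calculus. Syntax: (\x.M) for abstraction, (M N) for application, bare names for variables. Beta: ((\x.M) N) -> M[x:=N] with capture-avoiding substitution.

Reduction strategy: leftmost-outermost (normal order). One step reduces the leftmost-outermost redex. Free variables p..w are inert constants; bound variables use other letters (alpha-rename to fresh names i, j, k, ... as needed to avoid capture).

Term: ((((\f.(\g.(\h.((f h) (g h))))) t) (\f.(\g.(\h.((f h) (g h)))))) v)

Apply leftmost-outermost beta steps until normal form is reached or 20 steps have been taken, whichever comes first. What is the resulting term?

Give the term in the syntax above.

Step 0: ((((\f.(\g.(\h.((f h) (g h))))) t) (\f.(\g.(\h.((f h) (g h)))))) v)
Step 1: (((\g.(\h.((t h) (g h)))) (\f.(\g.(\h.((f h) (g h)))))) v)
Step 2: ((\h.((t h) ((\f.(\g.(\h.((f h) (g h))))) h))) v)
Step 3: ((t v) ((\f.(\g.(\h.((f h) (g h))))) v))
Step 4: ((t v) (\g.(\h.((v h) (g h)))))

Answer: ((t v) (\g.(\h.((v h) (g h)))))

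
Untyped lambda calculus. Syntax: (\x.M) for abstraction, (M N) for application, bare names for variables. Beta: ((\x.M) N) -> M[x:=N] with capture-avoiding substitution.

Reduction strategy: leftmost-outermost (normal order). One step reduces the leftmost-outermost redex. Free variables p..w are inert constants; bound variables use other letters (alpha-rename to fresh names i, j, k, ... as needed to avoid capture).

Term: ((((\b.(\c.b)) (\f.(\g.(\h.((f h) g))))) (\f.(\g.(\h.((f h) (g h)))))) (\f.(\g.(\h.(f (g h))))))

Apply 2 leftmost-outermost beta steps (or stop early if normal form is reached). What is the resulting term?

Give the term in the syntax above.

Answer: ((\f.(\g.(\h.((f h) g)))) (\f.(\g.(\h.(f (g h))))))

Derivation:
Step 0: ((((\b.(\c.b)) (\f.(\g.(\h.((f h) g))))) (\f.(\g.(\h.((f h) (g h)))))) (\f.(\g.(\h.(f (g h))))))
Step 1: (((\c.(\f.(\g.(\h.((f h) g))))) (\f.(\g.(\h.((f h) (g h)))))) (\f.(\g.(\h.(f (g h))))))
Step 2: ((\f.(\g.(\h.((f h) g)))) (\f.(\g.(\h.(f (g h))))))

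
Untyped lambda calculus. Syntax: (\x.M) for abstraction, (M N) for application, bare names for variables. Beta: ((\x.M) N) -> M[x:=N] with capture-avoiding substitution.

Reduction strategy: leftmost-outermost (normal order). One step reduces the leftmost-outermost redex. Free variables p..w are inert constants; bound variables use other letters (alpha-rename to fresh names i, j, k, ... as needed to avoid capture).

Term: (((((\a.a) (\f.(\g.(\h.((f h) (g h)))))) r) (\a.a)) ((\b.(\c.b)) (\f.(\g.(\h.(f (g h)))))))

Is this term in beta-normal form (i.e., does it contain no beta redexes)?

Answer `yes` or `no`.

Answer: no

Derivation:
Term: (((((\a.a) (\f.(\g.(\h.((f h) (g h)))))) r) (\a.a)) ((\b.(\c.b)) (\f.(\g.(\h.(f (g h)))))))
Found 2 beta redex(es).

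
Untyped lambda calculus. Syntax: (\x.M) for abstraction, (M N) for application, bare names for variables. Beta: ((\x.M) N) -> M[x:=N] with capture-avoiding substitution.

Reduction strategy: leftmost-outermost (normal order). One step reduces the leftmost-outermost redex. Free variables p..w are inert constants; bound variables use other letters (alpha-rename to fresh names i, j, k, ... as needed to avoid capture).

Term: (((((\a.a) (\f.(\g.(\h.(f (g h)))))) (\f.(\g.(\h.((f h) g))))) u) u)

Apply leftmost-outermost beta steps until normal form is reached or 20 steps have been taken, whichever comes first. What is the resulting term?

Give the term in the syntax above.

Answer: (\g.(\h.(((u u) h) g)))

Derivation:
Step 0: (((((\a.a) (\f.(\g.(\h.(f (g h)))))) (\f.(\g.(\h.((f h) g))))) u) u)
Step 1: ((((\f.(\g.(\h.(f (g h))))) (\f.(\g.(\h.((f h) g))))) u) u)
Step 2: (((\g.(\h.((\f.(\g.(\h.((f h) g)))) (g h)))) u) u)
Step 3: ((\h.((\f.(\g.(\h.((f h) g)))) (u h))) u)
Step 4: ((\f.(\g.(\h.((f h) g)))) (u u))
Step 5: (\g.(\h.(((u u) h) g)))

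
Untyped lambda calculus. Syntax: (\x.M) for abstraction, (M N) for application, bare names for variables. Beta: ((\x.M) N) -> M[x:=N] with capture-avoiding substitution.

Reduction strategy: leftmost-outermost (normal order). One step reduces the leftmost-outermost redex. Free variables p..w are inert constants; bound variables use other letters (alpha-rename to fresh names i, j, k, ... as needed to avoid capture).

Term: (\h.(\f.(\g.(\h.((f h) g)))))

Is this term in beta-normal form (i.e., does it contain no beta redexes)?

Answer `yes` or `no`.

Term: (\h.(\f.(\g.(\h.((f h) g)))))
No beta redexes found.

Answer: yes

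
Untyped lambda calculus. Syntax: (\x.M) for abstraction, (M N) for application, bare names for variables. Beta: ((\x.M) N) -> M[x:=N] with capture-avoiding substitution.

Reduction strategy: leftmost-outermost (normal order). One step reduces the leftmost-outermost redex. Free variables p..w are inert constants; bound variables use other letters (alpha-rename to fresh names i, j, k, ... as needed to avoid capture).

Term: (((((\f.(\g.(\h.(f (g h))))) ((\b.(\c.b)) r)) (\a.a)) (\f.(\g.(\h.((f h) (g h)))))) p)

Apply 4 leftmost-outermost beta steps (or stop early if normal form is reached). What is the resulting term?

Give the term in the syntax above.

Step 0: (((((\f.(\g.(\h.(f (g h))))) ((\b.(\c.b)) r)) (\a.a)) (\f.(\g.(\h.((f h) (g h)))))) p)
Step 1: ((((\g.(\h.(((\b.(\c.b)) r) (g h)))) (\a.a)) (\f.(\g.(\h.((f h) (g h)))))) p)
Step 2: (((\h.(((\b.(\c.b)) r) ((\a.a) h))) (\f.(\g.(\h.((f h) (g h)))))) p)
Step 3: ((((\b.(\c.b)) r) ((\a.a) (\f.(\g.(\h.((f h) (g h))))))) p)
Step 4: (((\c.r) ((\a.a) (\f.(\g.(\h.((f h) (g h))))))) p)

Answer: (((\c.r) ((\a.a) (\f.(\g.(\h.((f h) (g h))))))) p)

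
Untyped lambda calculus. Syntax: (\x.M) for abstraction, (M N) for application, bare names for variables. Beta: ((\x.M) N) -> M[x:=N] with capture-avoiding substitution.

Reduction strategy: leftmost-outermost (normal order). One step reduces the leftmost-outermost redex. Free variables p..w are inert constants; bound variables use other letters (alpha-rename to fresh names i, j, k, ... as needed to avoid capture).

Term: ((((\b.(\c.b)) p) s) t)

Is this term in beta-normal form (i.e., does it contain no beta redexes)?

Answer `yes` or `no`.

Term: ((((\b.(\c.b)) p) s) t)
Found 1 beta redex(es).

Answer: no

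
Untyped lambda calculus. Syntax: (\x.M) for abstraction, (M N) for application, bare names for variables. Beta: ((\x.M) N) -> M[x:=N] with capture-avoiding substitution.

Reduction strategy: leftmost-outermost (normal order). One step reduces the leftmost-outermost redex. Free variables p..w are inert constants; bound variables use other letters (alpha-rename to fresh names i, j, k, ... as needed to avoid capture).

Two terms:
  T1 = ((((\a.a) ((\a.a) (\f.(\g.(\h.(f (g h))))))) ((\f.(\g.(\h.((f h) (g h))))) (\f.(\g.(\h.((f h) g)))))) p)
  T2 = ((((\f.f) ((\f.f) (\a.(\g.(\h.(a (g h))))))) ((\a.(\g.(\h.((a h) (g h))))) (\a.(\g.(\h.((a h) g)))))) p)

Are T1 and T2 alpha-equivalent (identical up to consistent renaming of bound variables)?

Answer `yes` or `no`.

Answer: yes

Derivation:
Term 1: ((((\a.a) ((\a.a) (\f.(\g.(\h.(f (g h))))))) ((\f.(\g.(\h.((f h) (g h))))) (\f.(\g.(\h.((f h) g)))))) p)
Term 2: ((((\f.f) ((\f.f) (\a.(\g.(\h.(a (g h))))))) ((\a.(\g.(\h.((a h) (g h))))) (\a.(\g.(\h.((a h) g)))))) p)
Alpha-equivalence: compare structure up to binder renaming.
Result: True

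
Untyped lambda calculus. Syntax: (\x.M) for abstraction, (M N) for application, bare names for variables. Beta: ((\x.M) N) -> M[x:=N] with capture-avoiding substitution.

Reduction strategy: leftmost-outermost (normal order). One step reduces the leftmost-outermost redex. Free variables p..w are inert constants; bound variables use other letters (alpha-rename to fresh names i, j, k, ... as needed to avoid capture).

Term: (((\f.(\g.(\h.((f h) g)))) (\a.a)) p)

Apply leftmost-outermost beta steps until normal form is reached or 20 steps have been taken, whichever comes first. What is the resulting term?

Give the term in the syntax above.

Answer: (\h.(h p))

Derivation:
Step 0: (((\f.(\g.(\h.((f h) g)))) (\a.a)) p)
Step 1: ((\g.(\h.(((\a.a) h) g))) p)
Step 2: (\h.(((\a.a) h) p))
Step 3: (\h.(h p))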